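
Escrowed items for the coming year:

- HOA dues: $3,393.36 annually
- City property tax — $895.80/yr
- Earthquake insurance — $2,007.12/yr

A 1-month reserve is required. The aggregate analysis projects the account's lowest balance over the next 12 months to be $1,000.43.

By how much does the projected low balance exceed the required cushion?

$475.74

HOA dues — $3,393.36 per year
City property tax — $895.80 per year
Earthquake insurance — $2,007.12 per year
Total annual escrow = $3,393.36 + $895.80 + $2,007.12 = $6,296.28
Monthly escrow = $6,296.28 ÷ 12 = $524.69
Cushion = 1 × $524.69 = $524.69
Surplus = $1,000.43 − $524.69 = $475.74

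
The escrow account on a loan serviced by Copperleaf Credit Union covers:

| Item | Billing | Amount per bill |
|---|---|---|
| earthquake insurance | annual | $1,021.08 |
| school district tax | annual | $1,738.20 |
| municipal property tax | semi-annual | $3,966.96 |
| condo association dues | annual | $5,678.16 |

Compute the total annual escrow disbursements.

$16,371.36

Earthquake insurance: $1,021.08
School district tax: $1,738.20
Municipal property tax: $3,966.96 × 2 = $7,933.92
Condo association dues: $5,678.16
Combined annual = $16,371.36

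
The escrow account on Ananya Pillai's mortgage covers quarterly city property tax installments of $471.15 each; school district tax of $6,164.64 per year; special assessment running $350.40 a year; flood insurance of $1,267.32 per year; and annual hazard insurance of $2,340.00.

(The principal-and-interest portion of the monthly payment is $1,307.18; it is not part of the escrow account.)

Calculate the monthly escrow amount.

City property tax — $471.15 × 4 = $1,884.60
School district tax — $6,164.64
Special assessment — $350.40
Flood insurance — $1,267.32
Hazard insurance — $2,340.00
Annual escrow total = $12,006.96
Monthly escrow = $12,006.96 / 12 = $1,000.58

$1,000.58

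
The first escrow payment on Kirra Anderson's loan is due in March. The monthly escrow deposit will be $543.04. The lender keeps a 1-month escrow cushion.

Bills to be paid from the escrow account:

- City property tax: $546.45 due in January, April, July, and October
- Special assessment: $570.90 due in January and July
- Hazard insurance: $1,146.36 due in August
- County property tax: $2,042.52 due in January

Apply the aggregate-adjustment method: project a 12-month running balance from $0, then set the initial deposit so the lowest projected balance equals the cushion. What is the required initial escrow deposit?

Cushion = 1 × $543.04 = $543.04
Trial balance (start $0, +$543.04 each month, − disbursements):
  Mar: +$543.04 → $543.04
  Apr: +$543.04 − $546.45 → $539.63
  May: +$543.04 → $1,082.67
  Jun: +$543.04 → $1,625.71
  Jul: +$543.04 − $1,117.35 → $1,051.40
  Aug: +$543.04 − $1,146.36 → $448.08
  Sep: +$543.04 → $991.12
  Oct: +$543.04 − $546.45 → $987.71
  Nov: +$543.04 → $1,530.75
  Dec: +$543.04 → $2,073.79
  Jan: +$543.04 − $3,159.87 → -$543.04
  Feb: +$543.04 → $0.00
Lowest trial balance = -$543.04 (Jan)
Initial deposit = cushion − low point = $543.04 − (-$543.04) = $1,086.08

$1,086.08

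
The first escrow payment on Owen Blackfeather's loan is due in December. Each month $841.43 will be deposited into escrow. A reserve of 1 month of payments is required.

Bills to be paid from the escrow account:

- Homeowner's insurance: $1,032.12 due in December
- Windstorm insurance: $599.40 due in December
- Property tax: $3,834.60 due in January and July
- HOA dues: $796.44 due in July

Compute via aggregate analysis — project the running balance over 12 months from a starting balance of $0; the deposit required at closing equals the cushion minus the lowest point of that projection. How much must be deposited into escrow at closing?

Cushion = 1 × $841.43 = $841.43
Trial balance (start $0, +$841.43 each month, − disbursements):
  Dec: +$841.43 − $1,631.52 → -$790.09
  Jan: +$841.43 − $3,834.60 → -$3,783.26
  Feb: +$841.43 → -$2,941.83
  Mar: +$841.43 → -$2,100.40
  Apr: +$841.43 → -$1,258.97
  May: +$841.43 → -$417.54
  Jun: +$841.43 → $423.89
  Jul: +$841.43 − $4,631.04 → -$3,365.72
  Aug: +$841.43 → -$2,524.29
  Sep: +$841.43 → -$1,682.86
  Oct: +$841.43 → -$841.43
  Nov: +$841.43 → $0.00
Lowest trial balance = -$3,783.26 (Jan)
Initial deposit = cushion − low point = $841.43 − (-$3,783.26) = $4,624.69

$4,624.69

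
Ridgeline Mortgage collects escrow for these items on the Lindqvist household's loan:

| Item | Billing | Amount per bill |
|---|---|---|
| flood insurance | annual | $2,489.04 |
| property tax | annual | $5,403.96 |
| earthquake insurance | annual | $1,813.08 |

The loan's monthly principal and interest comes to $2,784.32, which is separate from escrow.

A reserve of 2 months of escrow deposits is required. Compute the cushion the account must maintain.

Flood insurance — $2,489.04 per year
Property tax — $5,403.96 per year
Earthquake insurance — $1,813.08 per year
Total annual escrow = $2,489.04 + $5,403.96 + $1,813.08 = $9,706.08
Base monthly escrow = $9,706.08 / 12 = $808.84
Reserve = 2 × $808.84 = $1,617.68

$1,617.68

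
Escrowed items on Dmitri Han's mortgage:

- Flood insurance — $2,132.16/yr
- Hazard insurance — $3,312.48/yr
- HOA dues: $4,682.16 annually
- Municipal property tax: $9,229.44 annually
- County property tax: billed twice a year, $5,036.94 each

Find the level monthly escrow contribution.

$2,452.51

Flood insurance: $2,132.16
Hazard insurance: $3,312.48
HOA dues: $4,682.16
Municipal property tax: $9,229.44
County property tax: $5,036.94 × 2 = $10,073.88
Total per year = $29,430.12
Base monthly escrow = $29,430.12 ÷ 12 = $2,452.51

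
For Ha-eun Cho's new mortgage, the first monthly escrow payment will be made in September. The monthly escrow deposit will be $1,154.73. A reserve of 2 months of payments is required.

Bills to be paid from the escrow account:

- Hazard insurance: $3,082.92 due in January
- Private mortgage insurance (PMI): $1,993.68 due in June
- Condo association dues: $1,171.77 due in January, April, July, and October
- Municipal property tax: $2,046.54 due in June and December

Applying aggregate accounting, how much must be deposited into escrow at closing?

$4,008.81

Cushion = 2 × $1,154.73 = $2,309.46
Trial balance (start $0, +$1,154.73 each month, − disbursements):
  Sep: +$1,154.73 → $1,154.73
  Oct: +$1,154.73 − $1,171.77 → $1,137.69
  Nov: +$1,154.73 → $2,292.42
  Dec: +$1,154.73 − $2,046.54 → $1,400.61
  Jan: +$1,154.73 − $4,254.69 → -$1,699.35
  Feb: +$1,154.73 → -$544.62
  Mar: +$1,154.73 → $610.11
  Apr: +$1,154.73 − $1,171.77 → $593.07
  May: +$1,154.73 → $1,747.80
  Jun: +$1,154.73 − $4,040.22 → -$1,137.69
  Jul: +$1,154.73 − $1,171.77 → -$1,154.73
  Aug: +$1,154.73 → $0.00
Lowest trial balance = -$1,699.35 (Jan)
Initial deposit = cushion − low point = $2,309.46 − (-$1,699.35) = $4,008.81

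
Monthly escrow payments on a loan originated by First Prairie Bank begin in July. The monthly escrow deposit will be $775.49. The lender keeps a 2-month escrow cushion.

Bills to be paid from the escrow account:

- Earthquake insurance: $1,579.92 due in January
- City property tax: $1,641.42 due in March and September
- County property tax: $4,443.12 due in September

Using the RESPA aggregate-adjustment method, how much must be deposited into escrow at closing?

Cushion = 2 × $775.49 = $1,550.98
Trial balance (start $0, +$775.49 each month, − disbursements):
  Jul: +$775.49 → $775.49
  Aug: +$775.49 → $1,550.98
  Sep: +$775.49 − $6,084.54 → -$3,758.07
  Oct: +$775.49 → -$2,982.58
  Nov: +$775.49 → -$2,207.09
  Dec: +$775.49 → -$1,431.60
  Jan: +$775.49 − $1,579.92 → -$2,236.03
  Feb: +$775.49 → -$1,460.54
  Mar: +$775.49 − $1,641.42 → -$2,326.47
  Apr: +$775.49 → -$1,550.98
  May: +$775.49 → -$775.49
  Jun: +$775.49 → $0.00
Lowest trial balance = -$3,758.07 (Sep)
Initial deposit = cushion − low point = $1,550.98 − (-$3,758.07) = $5,309.05

$5,309.05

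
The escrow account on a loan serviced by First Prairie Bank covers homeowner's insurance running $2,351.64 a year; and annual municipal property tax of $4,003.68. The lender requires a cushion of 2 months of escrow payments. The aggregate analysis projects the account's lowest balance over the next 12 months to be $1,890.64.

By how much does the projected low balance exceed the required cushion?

Homeowner's insurance = $2,351.64
Municipal property tax = $4,003.68
Total annual escrow = $2,351.64 + $4,003.68 = $6,355.32
Monthly = $6,355.32 ÷ 12 = $529.61
Cushion = 2 × $529.61 = $1,059.22
Excess over cushion: $1,890.64 − $1,059.22 = $831.42

$831.42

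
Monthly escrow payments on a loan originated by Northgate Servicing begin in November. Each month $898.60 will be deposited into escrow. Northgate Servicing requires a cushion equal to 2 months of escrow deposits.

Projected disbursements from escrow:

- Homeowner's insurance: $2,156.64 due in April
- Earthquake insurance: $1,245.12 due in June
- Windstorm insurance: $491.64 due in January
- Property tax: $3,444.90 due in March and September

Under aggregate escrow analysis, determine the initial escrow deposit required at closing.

$2,695.80

Cushion = 2 × $898.60 = $1,797.20
Trial balance (start $0, +$898.60 each month, − disbursements):
  Nov: +$898.60 → $898.60
  Dec: +$898.60 → $1,797.20
  Jan: +$898.60 − $491.64 → $2,204.16
  Feb: +$898.60 → $3,102.76
  Mar: +$898.60 − $3,444.90 → $556.46
  Apr: +$898.60 − $2,156.64 → -$701.58
  May: +$898.60 → $197.02
  Jun: +$898.60 − $1,245.12 → -$149.50
  Jul: +$898.60 → $749.10
  Aug: +$898.60 → $1,647.70
  Sep: +$898.60 − $3,444.90 → -$898.60
  Oct: +$898.60 → $0.00
Lowest trial balance = -$898.60 (Sep)
Initial deposit = cushion − low point = $1,797.20 − (-$898.60) = $2,695.80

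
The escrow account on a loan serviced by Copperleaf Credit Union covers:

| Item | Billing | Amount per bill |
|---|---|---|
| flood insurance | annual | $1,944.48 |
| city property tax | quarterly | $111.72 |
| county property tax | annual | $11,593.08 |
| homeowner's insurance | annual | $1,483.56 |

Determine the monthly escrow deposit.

$1,289.00

Flood insurance — $1,944.48 per year
City property tax — $111.72 × 4 = $446.88 per year
County property tax — $11,593.08 per year
Homeowner's insurance — $1,483.56 per year
Combined annual = $15,468.00
Monthly = $15,468.00 / 12 = $1,289.00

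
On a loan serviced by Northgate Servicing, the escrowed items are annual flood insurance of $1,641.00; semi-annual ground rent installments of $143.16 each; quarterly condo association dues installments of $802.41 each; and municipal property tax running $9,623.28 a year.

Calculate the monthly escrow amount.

$1,230.02

Flood insurance — $1,641.00/yr
Ground rent — $143.16 × 2 = $286.32/yr
Condo association dues — $802.41 × 4 = $3,209.64/yr
Municipal property tax — $9,623.28/yr
Annual escrow total = $14,760.24
Monthly escrow = $14,760.24 / 12 = $1,230.02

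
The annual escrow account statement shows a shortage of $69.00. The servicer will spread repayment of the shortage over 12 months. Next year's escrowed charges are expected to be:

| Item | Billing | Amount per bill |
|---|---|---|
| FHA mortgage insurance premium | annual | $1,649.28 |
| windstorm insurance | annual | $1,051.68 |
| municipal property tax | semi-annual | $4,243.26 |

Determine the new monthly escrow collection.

FHA mortgage insurance premium = $1,649.28
Windstorm insurance = $1,051.68
Municipal property tax = $4,243.26 × 2 = $8,486.52
Annual escrow total = $11,187.48
Monthly escrow = $11,187.48 / 12 = $932.29
Monthly shortage recovery: $69.00 ÷ 12 = $5.75
Adjusted monthly = $932.29 + $5.75 = $938.04

$938.04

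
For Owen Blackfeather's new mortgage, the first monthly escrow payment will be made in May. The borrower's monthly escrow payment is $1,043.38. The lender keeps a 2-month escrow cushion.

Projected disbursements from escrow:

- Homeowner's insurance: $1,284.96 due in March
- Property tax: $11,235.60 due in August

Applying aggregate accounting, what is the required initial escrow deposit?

Cushion = 2 × $1,043.38 = $2,086.76
Trial balance (start $0, +$1,043.38 each month, − disbursements):
  May: +$1,043.38 → $1,043.38
  Jun: +$1,043.38 → $2,086.76
  Jul: +$1,043.38 → $3,130.14
  Aug: +$1,043.38 − $11,235.60 → -$7,062.08
  Sep: +$1,043.38 → -$6,018.70
  Oct: +$1,043.38 → -$4,975.32
  Nov: +$1,043.38 → -$3,931.94
  Dec: +$1,043.38 → -$2,888.56
  Jan: +$1,043.38 → -$1,845.18
  Feb: +$1,043.38 → -$801.80
  Mar: +$1,043.38 − $1,284.96 → -$1,043.38
  Apr: +$1,043.38 → $0.00
Lowest trial balance = -$7,062.08 (Aug)
Initial deposit = cushion − low point = $2,086.76 − (-$7,062.08) = $9,148.84

$9,148.84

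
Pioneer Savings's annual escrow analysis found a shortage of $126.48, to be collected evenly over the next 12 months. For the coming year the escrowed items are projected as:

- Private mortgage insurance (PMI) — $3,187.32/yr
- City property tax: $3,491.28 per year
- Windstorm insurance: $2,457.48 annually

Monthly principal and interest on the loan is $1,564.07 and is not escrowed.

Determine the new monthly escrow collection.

Private mortgage insurance (PMI) = $3,187.32/yr
City property tax = $3,491.28/yr
Windstorm insurance = $2,457.48/yr
Annual escrow total = $3,187.32 + $3,491.28 + $2,457.48 = $9,136.08
Base monthly escrow = $9,136.08 ÷ 12 = $761.34
Shortage per month = $126.48 ÷ 12 = $10.54
Adjusted monthly = $761.34 + $10.54 = $771.88

$771.88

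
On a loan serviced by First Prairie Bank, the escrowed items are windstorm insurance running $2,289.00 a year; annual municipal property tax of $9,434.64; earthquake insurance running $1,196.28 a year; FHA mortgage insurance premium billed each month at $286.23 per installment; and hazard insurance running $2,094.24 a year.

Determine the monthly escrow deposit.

$1,537.41

Windstorm insurance = $2,289.00 per year
Municipal property tax = $9,434.64 per year
Earthquake insurance = $1,196.28 per year
FHA mortgage insurance premium = $286.23 × 12 = $3,434.76 per year
Hazard insurance = $2,094.24 per year
Yearly total = $2,289.00 + $9,434.64 + $1,196.28 + $3,434.76 + $2,094.24 = $18,448.92
Base monthly escrow = $18,448.92 ÷ 12 = $1,537.41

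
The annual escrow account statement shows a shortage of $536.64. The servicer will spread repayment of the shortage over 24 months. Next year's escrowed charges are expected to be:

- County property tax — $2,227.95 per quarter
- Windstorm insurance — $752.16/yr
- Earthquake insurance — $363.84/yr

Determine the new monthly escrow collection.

County property tax = $2,227.95 × 4 = $8,911.80/yr
Windstorm insurance = $752.16/yr
Earthquake insurance = $363.84/yr
Yearly total = $10,027.80
Monthly escrow = $10,027.80 / 12 = $835.65
Shortage spread = $536.64 ÷ 24 = $22.36/mo
Adjusted monthly = $835.65 + $22.36 = $858.01

$858.01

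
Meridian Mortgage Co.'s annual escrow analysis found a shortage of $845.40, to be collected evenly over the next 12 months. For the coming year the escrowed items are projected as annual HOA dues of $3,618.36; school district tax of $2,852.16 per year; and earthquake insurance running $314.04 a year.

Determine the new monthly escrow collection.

HOA dues — $3,618.36 per year
School district tax — $2,852.16 per year
Earthquake insurance — $314.04 per year
Combined annual = $6,784.56
Monthly escrow = $6,784.56 / 12 = $565.38
Shortage spread = $845.40 / 12 = $70.45/mo
Adjusted monthly = $565.38 + $70.45 = $635.83

$635.83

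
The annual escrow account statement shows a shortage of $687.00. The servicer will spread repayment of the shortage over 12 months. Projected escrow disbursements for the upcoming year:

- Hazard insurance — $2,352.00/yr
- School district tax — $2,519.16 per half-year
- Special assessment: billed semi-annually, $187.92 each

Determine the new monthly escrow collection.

$704.43

Hazard insurance: $2,352.00/yr
School district tax: $2,519.16 × 2 = $5,038.32/yr
Special assessment: $187.92 × 2 = $375.84/yr
Annual escrow total = $2,352.00 + $5,038.32 + $375.84 = $7,766.16
Per month = $7,766.16 ÷ 12 = $647.18
Shortage per month = $687.00 / 12 = $57.25
Adjusted monthly = $647.18 + $57.25 = $704.43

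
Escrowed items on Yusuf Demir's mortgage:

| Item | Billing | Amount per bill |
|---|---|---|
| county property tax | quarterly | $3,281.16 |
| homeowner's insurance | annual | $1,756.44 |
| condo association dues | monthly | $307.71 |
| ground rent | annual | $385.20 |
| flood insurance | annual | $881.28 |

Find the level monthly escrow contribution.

$1,653.34

County property tax — $3,281.16 × 4 = $13,124.64
Homeowner's insurance — $1,756.44
Condo association dues — $307.71 × 12 = $3,692.52
Ground rent — $385.20
Flood insurance — $881.28
Total per year = $13,124.64 + $1,756.44 + $3,692.52 + $385.20 + $881.28 = $19,840.08
Per month = $19,840.08 ÷ 12 = $1,653.34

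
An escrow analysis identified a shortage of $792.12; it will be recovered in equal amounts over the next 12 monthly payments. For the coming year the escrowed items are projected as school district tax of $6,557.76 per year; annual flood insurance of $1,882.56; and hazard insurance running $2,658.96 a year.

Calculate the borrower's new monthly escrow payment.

School district tax = $6,557.76 per year
Flood insurance = $1,882.56 per year
Hazard insurance = $2,658.96 per year
Combined annual = $11,099.28
Monthly escrow = $11,099.28 / 12 = $924.94
Shortage spread = $792.12 / 12 = $66.01/mo
Adjusted monthly = $924.94 + $66.01 = $990.95

$990.95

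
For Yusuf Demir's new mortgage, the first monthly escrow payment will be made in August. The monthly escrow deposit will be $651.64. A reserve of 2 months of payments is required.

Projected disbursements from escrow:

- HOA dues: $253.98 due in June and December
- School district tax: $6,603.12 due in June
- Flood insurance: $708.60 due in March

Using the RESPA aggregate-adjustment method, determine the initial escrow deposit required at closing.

$1,954.92

Cushion = 2 × $651.64 = $1,303.28
Trial balance (start $0, +$651.64 each month, − disbursements):
  Aug: +$651.64 → $651.64
  Sep: +$651.64 → $1,303.28
  Oct: +$651.64 → $1,954.92
  Nov: +$651.64 → $2,606.56
  Dec: +$651.64 − $253.98 → $3,004.22
  Jan: +$651.64 → $3,655.86
  Feb: +$651.64 → $4,307.50
  Mar: +$651.64 − $708.60 → $4,250.54
  Apr: +$651.64 → $4,902.18
  May: +$651.64 → $5,553.82
  Jun: +$651.64 − $6,857.10 → -$651.64
  Jul: +$651.64 → $0.00
Lowest trial balance = -$651.64 (Jun)
Initial deposit = cushion − low point = $1,303.28 − (-$651.64) = $1,954.92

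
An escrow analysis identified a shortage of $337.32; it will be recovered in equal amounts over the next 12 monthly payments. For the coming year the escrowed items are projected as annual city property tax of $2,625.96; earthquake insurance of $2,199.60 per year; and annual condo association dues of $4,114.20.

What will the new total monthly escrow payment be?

$773.09

City property tax — $2,625.96 annually
Earthquake insurance — $2,199.60 annually
Condo association dues — $4,114.20 annually
Yearly total = $2,625.96 + $2,199.60 + $4,114.20 = $8,939.76
Base monthly escrow = $8,939.76 ÷ 12 = $744.98
Shortage per month = $337.32 ÷ 12 = $28.11
New monthly escrow = $744.98 + $28.11 = $773.09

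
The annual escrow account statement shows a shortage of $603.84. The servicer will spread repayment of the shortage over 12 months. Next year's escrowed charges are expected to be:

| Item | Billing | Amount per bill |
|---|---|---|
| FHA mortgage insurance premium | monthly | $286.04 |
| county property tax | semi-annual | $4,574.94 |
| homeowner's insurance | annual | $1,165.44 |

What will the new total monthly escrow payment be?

$1,195.97

FHA mortgage insurance premium = $286.04 × 12 = $3,432.48 per year
County property tax = $4,574.94 × 2 = $9,149.88 per year
Homeowner's insurance = $1,165.44 per year
Combined annual = $3,432.48 + $9,149.88 + $1,165.44 = $13,747.80
Monthly = $13,747.80 / 12 = $1,145.65
Shortage spread = $603.84 ÷ 12 = $50.32/mo
New monthly escrow = $1,145.65 + $50.32 = $1,195.97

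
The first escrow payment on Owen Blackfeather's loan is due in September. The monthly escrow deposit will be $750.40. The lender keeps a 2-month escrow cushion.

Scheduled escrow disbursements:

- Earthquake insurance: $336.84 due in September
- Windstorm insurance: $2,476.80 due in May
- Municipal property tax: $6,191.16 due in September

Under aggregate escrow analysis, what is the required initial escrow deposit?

Cushion = 2 × $750.40 = $1,500.80
Trial balance (start $0, +$750.40 each month, − disbursements):
  Sep: +$750.40 − $6,528.00 → -$5,777.60
  Oct: +$750.40 → -$5,027.20
  Nov: +$750.40 → -$4,276.80
  Dec: +$750.40 → -$3,526.40
  Jan: +$750.40 → -$2,776.00
  Feb: +$750.40 → -$2,025.60
  Mar: +$750.40 → -$1,275.20
  Apr: +$750.40 → -$524.80
  May: +$750.40 − $2,476.80 → -$2,251.20
  Jun: +$750.40 → -$1,500.80
  Jul: +$750.40 → -$750.40
  Aug: +$750.40 → $0.00
Lowest trial balance = -$5,777.60 (Sep)
Initial deposit = cushion − low point = $1,500.80 − (-$5,777.60) = $7,278.40

$7,278.40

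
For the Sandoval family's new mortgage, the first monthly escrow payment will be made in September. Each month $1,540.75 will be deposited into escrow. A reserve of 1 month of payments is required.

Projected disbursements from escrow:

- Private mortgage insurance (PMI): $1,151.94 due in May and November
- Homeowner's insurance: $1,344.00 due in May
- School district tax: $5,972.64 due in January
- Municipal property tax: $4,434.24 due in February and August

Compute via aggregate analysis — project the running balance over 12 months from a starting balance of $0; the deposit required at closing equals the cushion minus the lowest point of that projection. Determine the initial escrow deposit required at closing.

Cushion = 1 × $1,540.75 = $1,540.75
Trial balance (start $0, +$1,540.75 each month, − disbursements):
  Sep: +$1,540.75 → $1,540.75
  Oct: +$1,540.75 → $3,081.50
  Nov: +$1,540.75 − $1,151.94 → $3,470.31
  Dec: +$1,540.75 → $5,011.06
  Jan: +$1,540.75 − $5,972.64 → $579.17
  Feb: +$1,540.75 − $4,434.24 → -$2,314.32
  Mar: +$1,540.75 → -$773.57
  Apr: +$1,540.75 → $767.18
  May: +$1,540.75 − $2,495.94 → -$188.01
  Jun: +$1,540.75 → $1,352.74
  Jul: +$1,540.75 → $2,893.49
  Aug: +$1,540.75 − $4,434.24 → $0.00
Lowest trial balance = -$2,314.32 (Feb)
Initial deposit = cushion − low point = $1,540.75 − (-$2,314.32) = $3,855.07

$3,855.07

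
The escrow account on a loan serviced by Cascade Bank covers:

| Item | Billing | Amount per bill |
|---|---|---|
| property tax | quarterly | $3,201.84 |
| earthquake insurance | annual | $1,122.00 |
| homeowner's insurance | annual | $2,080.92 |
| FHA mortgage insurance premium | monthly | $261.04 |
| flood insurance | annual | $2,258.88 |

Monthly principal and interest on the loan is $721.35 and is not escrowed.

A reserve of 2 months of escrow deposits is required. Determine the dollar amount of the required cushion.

Property tax — $3,201.84 × 4 = $12,807.36 annually
Earthquake insurance — $1,122.00 annually
Homeowner's insurance — $2,080.92 annually
FHA mortgage insurance premium — $261.04 × 12 = $3,132.48 annually
Flood insurance — $2,258.88 annually
Combined annual = $21,401.64
Per month = $21,401.64 ÷ 12 = $1,783.47
Required cushion = 2 × $1,783.47 = $3,566.94

$3,566.94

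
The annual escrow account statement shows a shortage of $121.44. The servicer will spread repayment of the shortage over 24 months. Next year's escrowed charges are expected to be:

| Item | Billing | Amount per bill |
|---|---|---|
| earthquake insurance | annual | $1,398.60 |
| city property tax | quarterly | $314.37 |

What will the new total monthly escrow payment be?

$226.40

Earthquake insurance: $1,398.60 per year
City property tax: $314.37 × 4 = $1,257.48 per year
Combined annual = $1,398.60 + $1,257.48 = $2,656.08
Monthly escrow = $2,656.08 / 12 = $221.34
Shortage per month = $121.44 ÷ 24 = $5.06
Adjusted monthly = $221.34 + $5.06 = $226.40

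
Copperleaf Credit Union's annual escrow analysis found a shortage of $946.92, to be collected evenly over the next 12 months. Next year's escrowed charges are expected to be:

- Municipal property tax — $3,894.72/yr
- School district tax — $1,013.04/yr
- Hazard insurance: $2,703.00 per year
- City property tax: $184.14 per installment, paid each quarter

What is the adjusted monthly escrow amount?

Municipal property tax = $3,894.72 annually
School district tax = $1,013.04 annually
Hazard insurance = $2,703.00 annually
City property tax = $184.14 × 4 = $736.56 annually
Total per year = $8,347.32
Monthly = $8,347.32 / 12 = $695.61
Monthly shortage recovery: $946.92 / 12 = $78.91
Adjusted monthly = $695.61 + $78.91 = $774.52

$774.52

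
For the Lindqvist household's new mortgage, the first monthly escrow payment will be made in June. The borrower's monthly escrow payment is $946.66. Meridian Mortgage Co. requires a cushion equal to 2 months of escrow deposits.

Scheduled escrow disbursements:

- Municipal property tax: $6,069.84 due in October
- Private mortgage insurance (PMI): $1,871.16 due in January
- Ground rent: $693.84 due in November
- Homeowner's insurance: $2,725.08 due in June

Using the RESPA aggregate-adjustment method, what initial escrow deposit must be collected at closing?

$5,954.94

Cushion = 2 × $946.66 = $1,893.32
Trial balance (start $0, +$946.66 each month, − disbursements):
  Jun: +$946.66 − $2,725.08 → -$1,778.42
  Jul: +$946.66 → -$831.76
  Aug: +$946.66 → $114.90
  Sep: +$946.66 → $1,061.56
  Oct: +$946.66 − $6,069.84 → -$4,061.62
  Nov: +$946.66 − $693.84 → -$3,808.80
  Dec: +$946.66 → -$2,862.14
  Jan: +$946.66 − $1,871.16 → -$3,786.64
  Feb: +$946.66 → -$2,839.98
  Mar: +$946.66 → -$1,893.32
  Apr: +$946.66 → -$946.66
  May: +$946.66 → $0.00
Lowest trial balance = -$4,061.62 (Oct)
Initial deposit = cushion − low point = $1,893.32 − (-$4,061.62) = $5,954.94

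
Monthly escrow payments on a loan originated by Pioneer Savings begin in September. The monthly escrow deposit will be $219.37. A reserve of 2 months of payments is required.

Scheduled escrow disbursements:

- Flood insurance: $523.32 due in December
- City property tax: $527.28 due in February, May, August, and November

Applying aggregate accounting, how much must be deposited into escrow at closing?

Cushion = 2 × $219.37 = $438.74
Trial balance (start $0, +$219.37 each month, − disbursements):
  Sep: +$219.37 → $219.37
  Oct: +$219.37 → $438.74
  Nov: +$219.37 − $527.28 → $130.83
  Dec: +$219.37 − $523.32 → -$173.12
  Jan: +$219.37 → $46.25
  Feb: +$219.37 − $527.28 → -$261.66
  Mar: +$219.37 → -$42.29
  Apr: +$219.37 → $177.08
  May: +$219.37 − $527.28 → -$130.83
  Jun: +$219.37 → $88.54
  Jul: +$219.37 → $307.91
  Aug: +$219.37 − $527.28 → $0.00
Lowest trial balance = -$261.66 (Feb)
Initial deposit = cushion − low point = $438.74 − (-$261.66) = $700.40

$700.40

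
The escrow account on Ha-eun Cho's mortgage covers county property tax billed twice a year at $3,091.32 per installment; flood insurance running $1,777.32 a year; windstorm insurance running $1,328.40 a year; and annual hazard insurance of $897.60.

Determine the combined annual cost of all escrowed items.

$10,185.96

County property tax = $3,091.32 × 2 = $6,182.64 annually
Flood insurance = $1,777.32 annually
Windstorm insurance = $1,328.40 annually
Hazard insurance = $897.60 annually
Combined annual = $6,182.64 + $1,777.32 + $1,328.40 + $897.60 = $10,185.96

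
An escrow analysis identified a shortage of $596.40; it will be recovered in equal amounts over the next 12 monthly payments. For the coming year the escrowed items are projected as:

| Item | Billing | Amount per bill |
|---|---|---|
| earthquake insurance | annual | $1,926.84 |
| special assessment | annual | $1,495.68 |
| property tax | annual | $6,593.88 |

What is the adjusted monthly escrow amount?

$884.40

Earthquake insurance: $1,926.84/yr
Special assessment: $1,495.68/yr
Property tax: $6,593.88/yr
Yearly total = $10,016.40
Base monthly escrow = $10,016.40 ÷ 12 = $834.70
Shortage spread = $596.40 ÷ 12 = $49.70/mo
New monthly escrow = $834.70 + $49.70 = $884.40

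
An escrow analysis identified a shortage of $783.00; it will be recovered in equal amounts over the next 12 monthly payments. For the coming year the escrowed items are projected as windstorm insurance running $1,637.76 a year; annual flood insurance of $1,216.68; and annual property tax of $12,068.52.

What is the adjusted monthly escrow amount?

$1,308.83

Windstorm insurance = $1,637.76/yr
Flood insurance = $1,216.68/yr
Property tax = $12,068.52/yr
Total annual escrow = $14,922.96
Monthly = $14,922.96 ÷ 12 = $1,243.58
Monthly shortage recovery: $783.00 ÷ 12 = $65.25
Adjusted monthly = $1,243.58 + $65.25 = $1,308.83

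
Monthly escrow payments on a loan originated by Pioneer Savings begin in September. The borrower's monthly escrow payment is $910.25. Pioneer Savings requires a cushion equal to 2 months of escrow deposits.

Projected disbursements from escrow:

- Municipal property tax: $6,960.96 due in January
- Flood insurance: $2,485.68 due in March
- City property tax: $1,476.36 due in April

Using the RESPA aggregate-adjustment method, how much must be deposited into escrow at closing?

$5,461.50

Cushion = 2 × $910.25 = $1,820.50
Trial balance (start $0, +$910.25 each month, − disbursements):
  Sep: +$910.25 → $910.25
  Oct: +$910.25 → $1,820.50
  Nov: +$910.25 → $2,730.75
  Dec: +$910.25 → $3,641.00
  Jan: +$910.25 − $6,960.96 → -$2,409.71
  Feb: +$910.25 → -$1,499.46
  Mar: +$910.25 − $2,485.68 → -$3,074.89
  Apr: +$910.25 − $1,476.36 → -$3,641.00
  May: +$910.25 → -$2,730.75
  Jun: +$910.25 → -$1,820.50
  Jul: +$910.25 → -$910.25
  Aug: +$910.25 → $0.00
Lowest trial balance = -$3,641.00 (Apr)
Initial deposit = cushion − low point = $1,820.50 − (-$3,641.00) = $5,461.50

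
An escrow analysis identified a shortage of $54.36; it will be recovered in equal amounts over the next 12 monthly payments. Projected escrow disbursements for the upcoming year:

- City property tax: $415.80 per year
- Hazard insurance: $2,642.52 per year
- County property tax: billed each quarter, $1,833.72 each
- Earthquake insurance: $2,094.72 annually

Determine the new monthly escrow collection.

$1,045.19

City property tax — $415.80 annually
Hazard insurance — $2,642.52 annually
County property tax — $1,833.72 × 4 = $7,334.88 annually
Earthquake insurance — $2,094.72 annually
Combined annual = $415.80 + $2,642.52 + $7,334.88 + $2,094.72 = $12,487.92
Per month = $12,487.92 / 12 = $1,040.66
Shortage per month = $54.36 ÷ 12 = $4.53
Adjusted monthly = $1,040.66 + $4.53 = $1,045.19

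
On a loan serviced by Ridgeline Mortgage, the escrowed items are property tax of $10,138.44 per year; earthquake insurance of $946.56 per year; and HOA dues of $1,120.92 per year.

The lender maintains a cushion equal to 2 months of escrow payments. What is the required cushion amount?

Property tax: $10,138.44 per year
Earthquake insurance: $946.56 per year
HOA dues: $1,120.92 per year
Total per year = $12,205.92
Monthly escrow = $12,205.92 / 12 = $1,017.16
Cushion = 2 × $1,017.16 = $2,034.32

$2,034.32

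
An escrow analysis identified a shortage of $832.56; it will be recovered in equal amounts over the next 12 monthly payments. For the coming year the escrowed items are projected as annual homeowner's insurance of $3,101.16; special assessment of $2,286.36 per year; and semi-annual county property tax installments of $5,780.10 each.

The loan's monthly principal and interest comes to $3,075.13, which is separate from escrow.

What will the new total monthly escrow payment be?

Homeowner's insurance = $3,101.16
Special assessment = $2,286.36
County property tax = $5,780.10 × 2 = $11,560.20
Total annual escrow = $16,947.72
Monthly escrow = $16,947.72 / 12 = $1,412.31
Monthly shortage recovery: $832.56 ÷ 12 = $69.38
Adjusted monthly = $1,412.31 + $69.38 = $1,481.69

$1,481.69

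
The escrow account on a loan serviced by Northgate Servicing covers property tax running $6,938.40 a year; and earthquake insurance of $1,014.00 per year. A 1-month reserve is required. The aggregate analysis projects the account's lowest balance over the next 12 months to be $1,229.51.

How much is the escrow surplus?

$566.81

Property tax: $6,938.40 per year
Earthquake insurance: $1,014.00 per year
Total annual escrow = $6,938.40 + $1,014.00 = $7,952.40
Monthly escrow = $7,952.40 / 12 = $662.70
Cushion = 1 × $662.70 = $662.70
Surplus = $1,229.51 − $662.70 = $566.81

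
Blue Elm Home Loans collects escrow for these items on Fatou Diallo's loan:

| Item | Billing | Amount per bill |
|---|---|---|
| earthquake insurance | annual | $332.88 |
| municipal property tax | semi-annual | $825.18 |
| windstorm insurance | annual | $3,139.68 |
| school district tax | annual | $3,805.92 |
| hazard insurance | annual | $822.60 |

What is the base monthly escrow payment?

Earthquake insurance — $332.88 per year
Municipal property tax — $825.18 × 2 = $1,650.36 per year
Windstorm insurance — $3,139.68 per year
School district tax — $3,805.92 per year
Hazard insurance — $822.60 per year
Total per year = $332.88 + $1,650.36 + $3,139.68 + $3,805.92 + $822.60 = $9,751.44
Base monthly escrow = $9,751.44 / 12 = $812.62

$812.62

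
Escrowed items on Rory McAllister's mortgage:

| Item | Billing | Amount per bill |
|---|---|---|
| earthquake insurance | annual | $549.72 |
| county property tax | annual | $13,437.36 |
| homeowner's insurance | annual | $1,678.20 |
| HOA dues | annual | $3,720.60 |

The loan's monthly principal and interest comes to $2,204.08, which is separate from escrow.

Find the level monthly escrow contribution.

Earthquake insurance — $549.72 per year
County property tax — $13,437.36 per year
Homeowner's insurance — $1,678.20 per year
HOA dues — $3,720.60 per year
Annual escrow total = $549.72 + $13,437.36 + $1,678.20 + $3,720.60 = $19,385.88
Per month = $19,385.88 ÷ 12 = $1,615.49

$1,615.49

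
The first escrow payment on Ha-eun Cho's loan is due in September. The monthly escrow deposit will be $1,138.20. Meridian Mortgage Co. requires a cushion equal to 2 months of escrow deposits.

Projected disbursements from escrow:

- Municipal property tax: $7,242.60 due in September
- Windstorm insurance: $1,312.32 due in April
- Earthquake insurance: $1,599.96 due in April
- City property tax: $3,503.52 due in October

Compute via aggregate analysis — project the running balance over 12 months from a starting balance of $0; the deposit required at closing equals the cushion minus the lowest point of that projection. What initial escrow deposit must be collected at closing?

$10,746.12

Cushion = 2 × $1,138.20 = $2,276.40
Trial balance (start $0, +$1,138.20 each month, − disbursements):
  Sep: +$1,138.20 − $7,242.60 → -$6,104.40
  Oct: +$1,138.20 − $3,503.52 → -$8,469.72
  Nov: +$1,138.20 → -$7,331.52
  Dec: +$1,138.20 → -$6,193.32
  Jan: +$1,138.20 → -$5,055.12
  Feb: +$1,138.20 → -$3,916.92
  Mar: +$1,138.20 → -$2,778.72
  Apr: +$1,138.20 − $2,912.28 → -$4,552.80
  May: +$1,138.20 → -$3,414.60
  Jun: +$1,138.20 → -$2,276.40
  Jul: +$1,138.20 → -$1,138.20
  Aug: +$1,138.20 → $0.00
Lowest trial balance = -$8,469.72 (Oct)
Initial deposit = cushion − low point = $2,276.40 − (-$8,469.72) = $10,746.12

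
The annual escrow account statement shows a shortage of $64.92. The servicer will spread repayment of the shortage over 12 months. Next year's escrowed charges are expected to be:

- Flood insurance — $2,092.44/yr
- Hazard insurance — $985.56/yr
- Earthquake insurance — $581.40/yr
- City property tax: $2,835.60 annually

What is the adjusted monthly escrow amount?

$546.66

Flood insurance — $2,092.44 annually
Hazard insurance — $985.56 annually
Earthquake insurance — $581.40 annually
City property tax — $2,835.60 annually
Total annual escrow = $6,495.00
Per month = $6,495.00 / 12 = $541.25
Monthly shortage recovery: $64.92 / 12 = $5.41
New monthly escrow = $541.25 + $5.41 = $546.66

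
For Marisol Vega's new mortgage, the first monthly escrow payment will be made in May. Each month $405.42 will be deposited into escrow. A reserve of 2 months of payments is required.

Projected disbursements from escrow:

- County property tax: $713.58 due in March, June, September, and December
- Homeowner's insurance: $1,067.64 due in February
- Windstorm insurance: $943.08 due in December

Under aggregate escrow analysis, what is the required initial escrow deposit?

Cushion = 2 × $405.42 = $810.84
Trial balance (start $0, +$405.42 each month, − disbursements):
  May: +$405.42 → $405.42
  Jun: +$405.42 − $713.58 → $97.26
  Jul: +$405.42 → $502.68
  Aug: +$405.42 → $908.10
  Sep: +$405.42 − $713.58 → $599.94
  Oct: +$405.42 → $1,005.36
  Nov: +$405.42 → $1,410.78
  Dec: +$405.42 − $1,656.66 → $159.54
  Jan: +$405.42 → $564.96
  Feb: +$405.42 − $1,067.64 → -$97.26
  Mar: +$405.42 − $713.58 → -$405.42
  Apr: +$405.42 → $0.00
Lowest trial balance = -$405.42 (Mar)
Initial deposit = cushion − low point = $810.84 − (-$405.42) = $1,216.26

$1,216.26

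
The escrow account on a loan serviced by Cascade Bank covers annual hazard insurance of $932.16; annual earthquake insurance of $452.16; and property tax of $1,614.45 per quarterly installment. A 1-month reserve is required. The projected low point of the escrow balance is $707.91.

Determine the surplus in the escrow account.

$54.40

Hazard insurance — $932.16
Earthquake insurance — $452.16
Property tax — $1,614.45 × 4 = $6,457.80
Total per year = $932.16 + $452.16 + $6,457.80 = $7,842.12
Base monthly escrow = $7,842.12 / 12 = $653.51
Required cushion = 1 × $653.51 = $653.51
Excess over cushion: $707.91 − $653.51 = $54.40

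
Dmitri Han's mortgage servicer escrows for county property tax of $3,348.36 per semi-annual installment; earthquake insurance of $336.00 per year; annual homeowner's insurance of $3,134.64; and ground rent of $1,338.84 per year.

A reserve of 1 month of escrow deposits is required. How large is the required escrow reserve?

County property tax: $3,348.36 × 2 = $6,696.72
Earthquake insurance: $336.00
Homeowner's insurance: $3,134.64
Ground rent: $1,338.84
Total per year = $11,506.20
Monthly = $11,506.20 / 12 = $958.85
Reserve = 1 × $958.85 = $958.85

$958.85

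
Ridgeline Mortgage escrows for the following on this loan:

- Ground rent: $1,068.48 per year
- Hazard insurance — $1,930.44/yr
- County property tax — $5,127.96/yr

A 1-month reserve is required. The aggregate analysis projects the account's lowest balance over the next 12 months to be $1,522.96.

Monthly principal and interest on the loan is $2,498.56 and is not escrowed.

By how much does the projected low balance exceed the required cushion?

$845.72

Ground rent: $1,068.48 per year
Hazard insurance: $1,930.44 per year
County property tax: $5,127.96 per year
Annual escrow total = $8,126.88
Monthly = $8,126.88 / 12 = $677.24
Required reserve = 1 × $677.24 = $677.24
Excess over cushion: $1,522.96 − $677.24 = $845.72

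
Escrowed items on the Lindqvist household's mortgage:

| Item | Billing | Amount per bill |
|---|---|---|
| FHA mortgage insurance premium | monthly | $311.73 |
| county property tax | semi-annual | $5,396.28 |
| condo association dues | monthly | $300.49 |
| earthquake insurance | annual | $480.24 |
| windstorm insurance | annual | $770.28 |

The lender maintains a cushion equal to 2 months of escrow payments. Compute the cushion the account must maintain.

FHA mortgage insurance premium: $311.73 × 12 = $3,740.76 per year
County property tax: $5,396.28 × 2 = $10,792.56 per year
Condo association dues: $300.49 × 12 = $3,605.88 per year
Earthquake insurance: $480.24 per year
Windstorm insurance: $770.28 per year
Annual escrow total = $19,389.72
Monthly escrow = $19,389.72 ÷ 12 = $1,615.81
Required cushion = 2 × $1,615.81 = $3,231.62

$3,231.62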